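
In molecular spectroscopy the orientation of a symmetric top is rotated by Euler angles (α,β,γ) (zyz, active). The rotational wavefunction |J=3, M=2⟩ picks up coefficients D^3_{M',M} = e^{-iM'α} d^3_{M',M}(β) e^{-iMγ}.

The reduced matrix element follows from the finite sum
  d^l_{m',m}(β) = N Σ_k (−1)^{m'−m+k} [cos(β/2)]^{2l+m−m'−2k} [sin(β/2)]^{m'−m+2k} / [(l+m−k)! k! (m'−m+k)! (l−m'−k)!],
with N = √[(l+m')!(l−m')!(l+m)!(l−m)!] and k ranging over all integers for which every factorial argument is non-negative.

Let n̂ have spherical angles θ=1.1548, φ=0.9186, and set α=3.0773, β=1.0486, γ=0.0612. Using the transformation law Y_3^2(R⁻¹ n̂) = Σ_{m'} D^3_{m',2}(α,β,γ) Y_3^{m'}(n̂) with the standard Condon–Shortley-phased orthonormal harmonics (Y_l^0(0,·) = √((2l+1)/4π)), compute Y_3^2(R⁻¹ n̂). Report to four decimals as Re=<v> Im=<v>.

Re=0.0247 Im=-0.2282

Need the full column D^3_{m',2} for m'=−3..3 at α=3.0773, β=1.0486, γ=0.0612.
cos(β/2)=0.865675, sin(β/2)=0.500607
d^3_{-3,2}: single k=5 term ⇒ +0.066668;  D = -0.063382+0.020672i
d^3_{-2,2}: k∈[4..5] ⇒ +0.235325 -0.015739 = +0.219586;  D = +0.212706-0.054536i
d^3_{-1,2}: k∈[3..4] ⇒ +0.514737 -0.086068 = +0.428669;  D = -0.421220+0.079565i
d^3_{0,2}: k∈[2..3] ⇒ +0.770856 -0.257785 = +0.513071;  D = +0.509232-0.062643i
d^3_{1,2}: k∈[1..2] ⇒ +0.769609 -0.514737 = +0.254873;  D = -0.254443+0.014802i
d^3_{2,2}: k∈[0..1] ⇒ +0.420851 -0.703692 = -0.282842;  D = -0.282836-0.001749i
d^3_{3,2}: single k=0 term ⇒ -0.596137;  D = +0.594657+0.041980i
Y_3^{m'}(θ=1.1548,φ=0.9186) and Σ D·Y over m':
  (-0.0634+0.0207i)·(-0.2958-0.1202i)  (+0.2127-0.0545i)·(-0.0910-0.3334i)  (-0.4212+0.0796i)·(-0.0329+0.0431i)  (+0.5092-0.0626i)·(-0.3293+0.0000i)  (-0.2544+0.0148i)·(+0.0329+0.0431i)  (-0.2828-0.0017i)·(-0.0910+0.3334i)  (+0.5947+0.0420i)·(+0.2958-0.1202i)
Y_3^2(R⁻¹ n̂) = +0.024736-0.228241i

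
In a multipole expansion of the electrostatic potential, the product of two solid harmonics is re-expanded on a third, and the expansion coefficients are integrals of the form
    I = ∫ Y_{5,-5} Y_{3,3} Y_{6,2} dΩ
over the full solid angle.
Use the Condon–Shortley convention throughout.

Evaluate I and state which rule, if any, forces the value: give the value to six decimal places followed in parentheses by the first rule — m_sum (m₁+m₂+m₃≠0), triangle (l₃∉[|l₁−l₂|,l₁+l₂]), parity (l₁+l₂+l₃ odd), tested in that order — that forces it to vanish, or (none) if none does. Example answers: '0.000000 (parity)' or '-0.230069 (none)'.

-0.036034 (none)

Rules hold: Σm=0, L=14 even, 2≤6≤8.
N = 11·7·13 = 1001
Δ = 2!·8!·4!/15! = 1/675675
Racah Σ t=0..2: t=0:+1/8640 t=1:−1/2304 t=2:+1/8640 = -7/34560
⇒ 3j(5 3 6; 0 0 0)² = 7/429, sgn -1
Racah Σ t=2..2: t=2:+1/1935360 = 1/1935360
⇒ 3j(5 3 6; -5 3 2)² = 1/1001, sgn +1
4πI² = N·(3j₀)²·(3jₘ)² = 7/429
I = -1·√(0.016317/4π) = -0.03603425
No selection rule forces the value: the integral is nonzero (none).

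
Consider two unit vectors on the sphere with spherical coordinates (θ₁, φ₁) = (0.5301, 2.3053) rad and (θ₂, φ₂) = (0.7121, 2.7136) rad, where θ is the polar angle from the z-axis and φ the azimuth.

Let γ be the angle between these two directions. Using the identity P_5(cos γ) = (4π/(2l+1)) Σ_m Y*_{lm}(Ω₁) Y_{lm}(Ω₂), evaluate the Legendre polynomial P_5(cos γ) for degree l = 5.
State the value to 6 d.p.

0.439331

Addition theorem: P_5(cos γ) = (4π/11) Σ_m Y*_{lm}(Ω₁) Y_{lm}(Ω₂), m = −5…5:
  m=-5: (+0.007766-0.013226i) × (+0.029796-0.046571i) = -0.000385-0.000756i  (running Σ = -0.000385-0.000756i)
  m=-4: (-0.081052+0.016732i) × (-0.028499+0.200527i) = -0.001045-0.016730i  (running Σ = -0.001430-0.017486i)
  m=-3: (+0.205518+0.150703i) × (-0.113512-0.384851i) = +0.034669-0.096200i  (running Σ = +0.033239-0.113686i)
  m=-2: (-0.046836-0.458535i) × (+0.258192+0.297481i) = +0.124313-0.132323i  (running Σ = +0.157552-0.246009i)
  m=-1: (-0.240328+0.266126i) × (+0.024130+0.011008i) = -0.008729+0.003776i  (running Σ = +0.148824-0.242233i)
  m=0: (-0.221873-0.000000i) × (-0.391764+0.000000i) = +0.086922+0.000000i  (running Σ = +0.235745-0.242233i)
  m=1: (+0.240328+0.266126i) × (-0.024130+0.011008i) = -0.008729-0.003776i  (running Σ = +0.227017-0.246009i)
  m=2: (-0.046836+0.458535i) × (+0.258192-0.297481i) = +0.124313+0.132323i  (running Σ = +0.351330-0.113686i)
  m=3: (-0.205518+0.150703i) × (+0.113512-0.384851i) = +0.034669+0.096200i  (running Σ = +0.385999-0.017486i)
  m=4: (-0.081052-0.016732i) × (-0.028499-0.200527i) = -0.001045+0.016730i  (running Σ = +0.384954-0.000756i)
  m=5: (-0.007766-0.013226i) × (-0.029796-0.046571i) = -0.000385+0.000756i  (running Σ = +0.384569+0.000000i)
Total Σ_m = +0.384569+0.000000i. Multiply by 1.142397: +0.439331+0.000000i. P_5(cos γ) = 0.439331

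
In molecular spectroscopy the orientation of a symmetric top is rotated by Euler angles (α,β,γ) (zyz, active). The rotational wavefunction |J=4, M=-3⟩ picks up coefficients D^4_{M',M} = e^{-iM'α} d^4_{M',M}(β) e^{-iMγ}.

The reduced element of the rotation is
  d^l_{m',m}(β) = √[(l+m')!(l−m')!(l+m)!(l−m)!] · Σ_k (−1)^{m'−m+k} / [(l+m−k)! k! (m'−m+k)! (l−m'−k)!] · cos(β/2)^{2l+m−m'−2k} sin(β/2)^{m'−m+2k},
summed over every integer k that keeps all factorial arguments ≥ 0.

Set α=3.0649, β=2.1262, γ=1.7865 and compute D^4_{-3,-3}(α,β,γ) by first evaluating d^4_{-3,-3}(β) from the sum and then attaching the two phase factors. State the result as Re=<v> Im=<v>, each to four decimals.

D^4_{-3,-3}(3.0649,2.1262,1.7865) = e^{-i·-3·3.0649}·d^4_{-3,-3}(2.1262)·e^{-i·-3·1.7865}. Compute d first:
Half-angle: c=0.486165, s=0.873867. N=√(1·5040·1·5040)=5040.000000
k∈{0,1} keeps every argument non-negative
  k=0: (−1)^0·5040.0000/(5040)·0.4862^8·0.8739^0 = +0.003121
  k=1: (−1)^1·5040.0000/(720)·0.4862^6·0.8739^2 = -0.070582
d^4_{-3,-3}(2.1262) = +0.003121 -0.070582 = -0.067461
Attach z-rotation phases: D = e^{-i(-3)(3.0649)}·(-0.067461)·e^{-i(-3)(1.7865)} = +0.027325-0.061679i

Re=0.0273 Im=-0.0617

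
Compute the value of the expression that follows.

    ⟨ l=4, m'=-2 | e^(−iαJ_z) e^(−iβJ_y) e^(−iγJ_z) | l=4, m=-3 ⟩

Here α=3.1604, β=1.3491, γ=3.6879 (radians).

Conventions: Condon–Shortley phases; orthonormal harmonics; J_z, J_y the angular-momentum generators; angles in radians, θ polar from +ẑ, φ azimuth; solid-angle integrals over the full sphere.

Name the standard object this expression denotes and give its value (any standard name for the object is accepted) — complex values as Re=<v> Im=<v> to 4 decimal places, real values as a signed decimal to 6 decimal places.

Wigner D-matrix element, Re=0.0401 Im=-0.3783

This is a Wigner D-matrix element — the rotation-matrix element ⟨l m'| R(α,β,γ) |l m⟩ in the angular-momentum basis.
First d^4_{-2,-3}(β=1.3491), then the phase factors e^{-i(-2)α} and e^{-i(-3)γ}:
With c≡cos(β/2)=0.780988 and s≡sin(β/2)=0.624546, N=[2·720·1·5040]^{1/2}=2693.993318
Admissible k: 0..1 (factorial args all ≥0)
  k=0: (−1)^1·2693.9933/(720)·0.7810^7·0.6245^1 = -0.414132
  k=1: (−1)^2·2693.9933/(240)·0.7810^5·0.6245^3 = +0.794512
d^4_{-2,-3}(1.3491) = -0.414132 +0.794512 = +0.380380
Attach z-rotation phases: D = e^{-i(-2)(3.1604)}·(+0.380380)·e^{-i(-3)(3.6879)} = +0.040147-0.378255i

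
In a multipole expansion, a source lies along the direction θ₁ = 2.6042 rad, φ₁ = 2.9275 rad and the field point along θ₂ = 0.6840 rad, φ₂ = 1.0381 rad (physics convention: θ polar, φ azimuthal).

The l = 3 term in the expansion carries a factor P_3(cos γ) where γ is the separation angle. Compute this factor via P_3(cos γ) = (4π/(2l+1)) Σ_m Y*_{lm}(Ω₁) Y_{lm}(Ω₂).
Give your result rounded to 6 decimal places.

Summing Y*_{l m}(θ₁,φ₁)·Y_{l m}(θ₂,φ₂) over m ∈ [−3, 3]; prefactor 4π/(2·3+1) = 1.795196:
  m=-3: (-0.044813, 0.033524) × (-0.105232, -0.002873) = (0.004812, -0.003399)  (running Σ = (0.004812, -0.003399))
  m=-2: (-0.209284, 0.095523) × (-0.153130, -0.276737) = (0.058482, 0.043289)  (running Σ = (0.063294, 0.039890))
  m=-1: (-0.434829, 0.094543) × (0.207792, -0.352461) = (-0.057031, 0.172906)  (running Σ = (0.006263, 0.212796))
  m=0: (-0.221134, -0.000000) × (0.001019, 0.000000) = (-0.000225, -0.000000)  (running Σ = (0.006038, 0.212796))
  m=1: (0.434829, 0.094543) × (-0.207792, -0.352461) = (-0.057031, -0.172906)  (running Σ = (-0.050993, 0.039890))
  m=2: (-0.209284, -0.095523) × (-0.153130, 0.276737) = (0.058482, -0.043289)  (running Σ = (0.007489, -0.003399))
  m=3: (0.044813, 0.033524) × (0.105232, -0.002873) = (0.004812, 0.003399)  (running Σ = (0.012301, -0.000000))
Total Σ_m = (0.012301, -0.000000). Multiply by 1.795196: (0.022083, -0.000000). P_3(cos γ) = 0.022083

0.022083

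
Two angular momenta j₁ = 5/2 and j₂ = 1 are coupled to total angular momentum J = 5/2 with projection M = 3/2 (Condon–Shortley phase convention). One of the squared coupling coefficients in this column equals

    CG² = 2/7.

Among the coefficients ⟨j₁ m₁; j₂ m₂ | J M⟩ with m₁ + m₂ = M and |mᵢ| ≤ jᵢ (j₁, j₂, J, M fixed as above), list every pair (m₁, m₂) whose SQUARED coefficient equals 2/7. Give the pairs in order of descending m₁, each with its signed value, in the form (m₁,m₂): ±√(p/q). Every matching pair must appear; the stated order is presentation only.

Admissible pairs with m₁+m₂ = M = 3/2: (1/2,1), (3/2,0), (5/2,-1)
  (m₁,m₂)=(5/2,-1): CG² = 2/7, CG = +√(2/7)   ← matches the target
  (m₁,m₂)=(3/2,0): CG² = 9/35, CG = +√(9/35)
  (m₁,m₂)=(1/2,1): CG² = 16/35, CG = −√(16/35)
Pairs with CG² = 2/7: (5/2,-1): +√(2/7)

(5/2,-1): +√(2/7)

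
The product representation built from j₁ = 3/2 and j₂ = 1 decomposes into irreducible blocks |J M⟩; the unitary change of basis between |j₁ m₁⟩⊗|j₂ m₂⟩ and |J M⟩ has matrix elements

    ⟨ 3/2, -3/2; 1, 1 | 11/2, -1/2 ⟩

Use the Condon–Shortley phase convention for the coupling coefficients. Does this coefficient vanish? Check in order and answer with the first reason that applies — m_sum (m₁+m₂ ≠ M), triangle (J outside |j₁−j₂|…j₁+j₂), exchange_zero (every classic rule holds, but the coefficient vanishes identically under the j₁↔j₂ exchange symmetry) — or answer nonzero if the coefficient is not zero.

m-sum: m₁+m₂ = -3/2+1 = -1/2, M = -1/2  ✓
triangle: need |j₁−j₂| ≤ J ≤ j₁+j₂, i.e. J ∈ [1/2, 5/2]; J = 11/2 is outside ✗ ⇒ coefficient is 0

triangle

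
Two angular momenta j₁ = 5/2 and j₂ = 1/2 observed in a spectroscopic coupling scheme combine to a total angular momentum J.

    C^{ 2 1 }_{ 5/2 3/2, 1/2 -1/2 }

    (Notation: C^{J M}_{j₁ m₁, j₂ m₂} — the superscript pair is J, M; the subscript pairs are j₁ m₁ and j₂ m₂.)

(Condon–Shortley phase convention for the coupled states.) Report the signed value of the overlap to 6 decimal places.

√[5·1!4!0!/6! · 4!1!0!1!3!1!] = √(24)
  +(−1)^0/∏(0,1,1,0,3,0)! = 1/6  (running 1/6)
⟨..|..⟩ = √(24)·(1/6) = +0.816497

+√(2/3) ≈ +0.816497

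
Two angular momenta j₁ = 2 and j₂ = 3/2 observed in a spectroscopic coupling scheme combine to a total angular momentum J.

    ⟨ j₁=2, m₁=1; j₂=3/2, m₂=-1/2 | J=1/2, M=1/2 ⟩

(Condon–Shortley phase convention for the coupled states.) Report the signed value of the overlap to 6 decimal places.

j₁+j₂−J=3  J+j₁−j₂=1  J−j₁+j₂=0  j₁+j₂+J+1=5
(j₁±m₁, j₂±m₂, J±M) = (3,1,1,2,1,0)
P² = 6/5
sum k=1..1:
  [1] −1/2 = -1/2
S = -1/2
C² = P²·S² = 3/10 ; C = -0.547723

−√(3/10) ≈ -0.547723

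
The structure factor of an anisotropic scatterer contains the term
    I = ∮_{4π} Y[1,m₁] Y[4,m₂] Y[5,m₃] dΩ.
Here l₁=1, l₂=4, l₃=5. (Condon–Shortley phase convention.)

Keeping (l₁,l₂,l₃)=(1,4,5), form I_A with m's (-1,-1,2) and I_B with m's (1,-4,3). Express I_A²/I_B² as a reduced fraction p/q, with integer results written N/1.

Same 1,4,5: normalisation and zero-m 3j drop out of the ratio.
A: Δ: 0! 2! 8! / 11! → 1/495; sum: t=0:+1/1440 = 1/1440; 3j²(1 4 5; -1 -1 2) = Δ·Π!·Σ² = 7/165  (sign -1)
B: Δ: 0! 2! 8! / 11! → 1/495; sum: t=0:+1/80640 = 1/80640; 3j²(1 4 5; 1 -4 3) = Δ·Π!·Σ² = 1/495  (sign +1)
I_A²/I_B² = (7/165)/(1/495) = 21/1

21/1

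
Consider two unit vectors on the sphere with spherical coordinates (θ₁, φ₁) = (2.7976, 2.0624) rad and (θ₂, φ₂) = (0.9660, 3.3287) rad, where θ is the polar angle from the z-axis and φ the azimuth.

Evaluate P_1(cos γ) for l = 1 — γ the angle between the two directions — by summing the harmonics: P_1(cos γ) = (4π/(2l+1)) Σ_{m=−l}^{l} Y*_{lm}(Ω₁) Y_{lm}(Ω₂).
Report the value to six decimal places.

-0.452108

Summing Y*_{l m}(θ₁,φ₁)·Y_{l m}(θ₂,φ₂) over m ∈ [−1, 1]; prefactor 4π/(2·1+1) = 4.188790:
  m=-1: Y*=-0.055001+0.102719i  Y=-0.279249+0.052868i  product +0.009928-0.031592i
  m=+0: Y*=-0.459978-0.000000i  Y=+0.277817+0.000000i  product -0.127790-0.000000i
  m=+1: Y*=+0.055001+0.102719i  Y=+0.279249+0.052868i  product +0.009928+0.031592i
Total Σ_m = -0.107933+0.000000i. Multiply by 4.188790: -0.452108+0.000000i. P_1(cos γ) = -0.452108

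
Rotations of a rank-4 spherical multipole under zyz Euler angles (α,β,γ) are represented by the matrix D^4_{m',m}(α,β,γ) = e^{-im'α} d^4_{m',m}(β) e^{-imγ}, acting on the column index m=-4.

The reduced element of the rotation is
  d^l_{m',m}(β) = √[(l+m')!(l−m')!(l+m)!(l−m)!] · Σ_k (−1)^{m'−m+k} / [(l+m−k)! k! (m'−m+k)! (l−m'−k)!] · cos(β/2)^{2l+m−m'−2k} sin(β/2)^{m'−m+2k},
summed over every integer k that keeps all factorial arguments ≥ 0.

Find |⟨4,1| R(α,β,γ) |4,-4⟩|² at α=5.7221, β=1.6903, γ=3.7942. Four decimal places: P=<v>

P=0.2625

Split into d^4_{1,-4}(β=1.6903) × two z-phases.
Half-angle: c=0.663619, s=0.748071. N=√(120·6·1·40320)=5387.986637
The bounds max(0,m−m')=0 and min(l+m,l−m')=0 give 1 term
  k=0: (−1)^5·5387.9866/(720)·0.6636^3·0.7481^5 = -0.512346
d^4_{1,-4}(1.6903) = -0.512346
|D^4_{1,-4}|² = |d^4_{1,-4}(β)|² = (-0.512346)² = 0.262499 (the z-rotation phases have unit modulus)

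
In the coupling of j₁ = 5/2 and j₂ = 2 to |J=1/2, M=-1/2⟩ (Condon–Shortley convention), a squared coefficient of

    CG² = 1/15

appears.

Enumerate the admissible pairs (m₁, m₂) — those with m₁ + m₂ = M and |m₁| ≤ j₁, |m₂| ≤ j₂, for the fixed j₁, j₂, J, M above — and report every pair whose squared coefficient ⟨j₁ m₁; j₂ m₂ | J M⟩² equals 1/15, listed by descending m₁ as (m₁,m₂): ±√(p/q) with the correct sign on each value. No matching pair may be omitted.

(3/2,-2): +√(1/15)

Admissible pairs with m₁+m₂ = M = -1/2: (-5/2,2), (-3/2,1), (-1/2,0), (1/2,-1), (3/2,-2)
  (m₁,m₂)=(3/2,-2): CG² = 1/15, CG = +√(1/15)   ← matches the target
  (m₁,m₂)=(1/2,-1): CG² = 2/15, CG = −√(2/15)
  (m₁,m₂)=(-1/2,0): CG² = 1/5, CG = +√(1/5)
  (m₁,m₂)=(-3/2,1): CG² = 4/15, CG = −√(4/15)
  (m₁,m₂)=(-5/2,2): CG² = 1/3, CG = +√(1/3)
Pairs with CG² = 1/15: (3/2,-2): +√(1/15)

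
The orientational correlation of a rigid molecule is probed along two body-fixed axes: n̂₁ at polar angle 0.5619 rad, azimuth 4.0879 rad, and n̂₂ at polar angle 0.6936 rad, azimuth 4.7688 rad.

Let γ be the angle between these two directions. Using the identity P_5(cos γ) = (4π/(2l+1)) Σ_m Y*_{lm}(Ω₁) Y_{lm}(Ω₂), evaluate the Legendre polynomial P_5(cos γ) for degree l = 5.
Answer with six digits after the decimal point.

0.066227

Addition theorem: P_5(cos γ) = (4π/11) Σ_m Y*_{lm}(Ω₁) Y_{lm}(Ω₂), m = −5…5:
  term(m=-5) = -0.00095 + 0.00026j   from Y*(Ω₁)=-0.00038 + 0.01992j, Y(Ω₂)=0.01380 + 0.04761j
  term(m=-4) = -0.01725 - 0.00766j   from Y*(Ω₁)=-0.08006 - 0.06006j, Y(Ω₂)=0.18375 - 0.04218j
  term(m=-3) = -0.05059 - 0.09913j   from Y*(Ω₁)=0.27195 - 0.08492j, Y(Ω₂)=-0.06579 - 0.38506j
  term(m=-2) = 0.03998 - 0.18852j   from Y*(Ω₁)=-0.14788 + 0.44353j, Y(Ω₂)=-0.40956 + 0.04640j
  term(m=-1) = 0.00303 - 0.00245j   from Y*(Ω₁)=-0.17399 - 0.24141j, Y(Ω₂)=0.00074 + 0.01308j
  term(m=+0) = 0.10953 + 0.00000j   from Y*(Ω₁)=-0.27910 + 0.00000j, Y(Ω₂)=-0.39245 + 0.00000j
  term(m=+1) = 0.00303 + 0.00245j   from Y*(Ω₁)=0.17399 - 0.24141j, Y(Ω₂)=-0.00074 + 0.01308j
  term(m=+2) = 0.03998 + 0.18852j   from Y*(Ω₁)=-0.14788 - 0.44353j, Y(Ω₂)=-0.40956 - 0.04640j
  term(m=+3) = -0.05059 + 0.09913j   from Y*(Ω₁)=-0.27195 - 0.08492j, Y(Ω₂)=0.06579 - 0.38506j
  term(m=+4) = -0.01725 + 0.00766j   from Y*(Ω₁)=-0.08006 + 0.06006j, Y(Ω₂)=0.18375 + 0.04218j
  term(m=+5) = -0.00095 - 0.00026j   from Y*(Ω₁)=0.00038 + 0.01992j, Y(Ω₂)=-0.01380 + 0.04761j
Accumulated sum 0.05797 - 0.00000j; after 4π/(2l+1) scaling, 0.06623 - 0.00000j ⇒ P_5 = 0.066227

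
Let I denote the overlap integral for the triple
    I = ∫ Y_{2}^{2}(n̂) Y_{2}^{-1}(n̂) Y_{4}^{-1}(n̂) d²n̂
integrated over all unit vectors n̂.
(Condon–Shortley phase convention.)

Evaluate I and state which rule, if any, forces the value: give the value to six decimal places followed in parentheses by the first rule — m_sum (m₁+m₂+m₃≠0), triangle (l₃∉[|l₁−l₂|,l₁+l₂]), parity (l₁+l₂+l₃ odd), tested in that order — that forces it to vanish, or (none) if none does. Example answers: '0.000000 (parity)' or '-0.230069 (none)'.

m-sum 0 ✓  L=8 even ✓  0≤4≤4 ✓
Π(2lᵢ+1) = 5×5×9 = 225
triangle coeff Δ(2,2,4) = 1/630
Σ_t [0,0]: t=0:+1/16 = 1/16
(3j)²=2/35 [(2 2 4; 0 0 0)], sign=+1
Σ_t [0,0]: t=0:+1/144 = 1/144
(3j)²=1/126 [(2 2 4; 2 -1 -1)], sign=-1
⇒ 4πI² = 5/49
I = (-1)√(5/49/(4π)) = -0.09011188
No selection rule forces the value: the integral is nonzero (none).

-0.090112 (none)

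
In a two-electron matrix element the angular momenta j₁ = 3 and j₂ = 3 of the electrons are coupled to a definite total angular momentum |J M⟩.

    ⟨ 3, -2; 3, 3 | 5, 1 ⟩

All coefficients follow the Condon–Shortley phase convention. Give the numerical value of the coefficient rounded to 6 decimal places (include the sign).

j₁+j₂−J=1  J+j₁−j₂=5  J−j₁+j₂=5  j₁+j₂+J+1=12
(j₁±m₁, j₂±m₂, J±M) = (1,5,6,0,6,4)
P² = 3456000/7
sum k=1..1:
  [1] −1/2880 = -1/2880
S = -1/2880
C² = P²·S² = 5/84 ; C = -0.243975

-0.243975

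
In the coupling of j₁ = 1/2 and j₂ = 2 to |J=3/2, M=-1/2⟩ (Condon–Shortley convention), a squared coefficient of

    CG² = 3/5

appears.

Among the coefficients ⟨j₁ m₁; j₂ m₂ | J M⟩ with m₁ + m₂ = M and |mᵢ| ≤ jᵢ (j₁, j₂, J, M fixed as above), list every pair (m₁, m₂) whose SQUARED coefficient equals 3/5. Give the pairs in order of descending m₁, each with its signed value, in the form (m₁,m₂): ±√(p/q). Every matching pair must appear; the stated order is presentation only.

Admissible pairs with m₁+m₂ = M = -1/2: (-1/2,0), (1/2,-1)
  (m₁,m₂)=(1/2,-1): CG² = 3/5, CG = +√(3/5)   ← matches the target
  (m₁,m₂)=(-1/2,0): CG² = 2/5, CG = −√(2/5)
Pairs with CG² = 3/5: (1/2,-1): +√(3/5)

(1/2,-1): +√(3/5)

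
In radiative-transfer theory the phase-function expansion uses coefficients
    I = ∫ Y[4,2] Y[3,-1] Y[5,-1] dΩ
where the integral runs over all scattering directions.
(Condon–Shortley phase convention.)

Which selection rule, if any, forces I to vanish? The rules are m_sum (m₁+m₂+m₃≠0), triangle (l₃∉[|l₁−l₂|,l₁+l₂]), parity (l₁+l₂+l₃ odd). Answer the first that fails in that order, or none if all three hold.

m₁+m₂+m₃ = 2 − 1 − 1 = 0  ✓
triangle: |4−3|=1 ≤ l₃=5 ≤ 4+3=7  ✓
parity: l₁+l₂+l₃ = 12 is even  ✓

none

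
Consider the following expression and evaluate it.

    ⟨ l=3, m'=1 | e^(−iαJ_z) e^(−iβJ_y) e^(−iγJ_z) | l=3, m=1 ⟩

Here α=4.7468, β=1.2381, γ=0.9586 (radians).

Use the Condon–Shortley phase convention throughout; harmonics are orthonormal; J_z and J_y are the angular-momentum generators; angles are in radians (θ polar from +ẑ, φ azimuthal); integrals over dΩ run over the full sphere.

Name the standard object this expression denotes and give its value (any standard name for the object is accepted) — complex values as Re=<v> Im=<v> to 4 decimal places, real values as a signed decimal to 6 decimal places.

Wigner D-matrix element, Re=-0.3703 Im=-0.2415

This is a Wigner D-matrix element — the rotation-matrix element ⟨l m'| R(α,β,γ) |l m⟩ in the angular-momentum basis.
D^3_{1,1}(4.7468,1.2381,0.9586) = e^{-i·1·4.7468}·d^3_{1,1}(1.2381)·e^{-i·1·0.9586}. Compute d first:
With c≡cos(β/2)=0.814430 and s≡sin(β/2)=0.580262, N=[24·2·24·2]^{1/2}=48.000000
The bounds max(0,m−m')=0 and min(l+m,l−m')=2 give 3 terms
  k=0: (−1)^0·48.0000/(48)·0.8144^6·0.5803^0 = +0.291825
  k=1: (−1)^1·48.0000/(6)·0.8144^4·0.5803^2 = -1.185095
  k=2: (−1)^2·48.0000/(8)·0.8144^2·0.5803^4 = +0.451185
d^3_{1,1}(1.2381) = +0.291825 -1.185095 +0.451185 = -0.442085
Phases: e^{-i·(1)·4.7468}=+0.034404+0.999408i, e^{-i·(1)·0.9586}=+0.574666-0.818388i ⇒ D=-0.370323-0.241453i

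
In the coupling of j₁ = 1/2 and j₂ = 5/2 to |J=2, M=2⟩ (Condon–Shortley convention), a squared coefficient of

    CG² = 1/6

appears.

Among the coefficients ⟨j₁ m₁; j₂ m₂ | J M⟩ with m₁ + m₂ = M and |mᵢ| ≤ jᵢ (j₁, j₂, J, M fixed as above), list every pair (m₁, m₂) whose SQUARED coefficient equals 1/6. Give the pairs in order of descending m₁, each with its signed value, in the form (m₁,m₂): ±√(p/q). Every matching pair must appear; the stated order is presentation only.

Admissible pairs with m₁+m₂ = M = 2: (-1/2,5/2), (1/2,3/2)
  (m₁,m₂)=(1/2,3/2): CG² = 1/6, CG = +√(1/6)   ← matches the target
  (m₁,m₂)=(-1/2,5/2): CG² = 5/6, CG = −√(5/6)
Pairs with CG² = 1/6: (1/2,3/2): +√(1/6)

(1/2,3/2): +√(1/6)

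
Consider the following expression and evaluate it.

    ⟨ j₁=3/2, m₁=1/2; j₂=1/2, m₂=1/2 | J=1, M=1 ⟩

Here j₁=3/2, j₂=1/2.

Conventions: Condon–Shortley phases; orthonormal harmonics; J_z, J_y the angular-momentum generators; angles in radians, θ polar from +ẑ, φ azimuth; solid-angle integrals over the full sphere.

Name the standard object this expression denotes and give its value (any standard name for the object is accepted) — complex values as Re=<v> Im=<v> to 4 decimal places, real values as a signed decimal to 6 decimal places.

Clebsch–Gordan coefficient, −√(1/4) ≈ -0.500000

This is a Clebsch–Gordan (vector-coupling) coefficient.
√[3·1!2!0!/4! · 2!1!1!0!2!0!] = √(1)
  +(−1)^1/∏(1,0,0,0,2,0)! = -1/2  (running -1/2)
⟨..|..⟩ = √(1)·(-1/2) = -0.500000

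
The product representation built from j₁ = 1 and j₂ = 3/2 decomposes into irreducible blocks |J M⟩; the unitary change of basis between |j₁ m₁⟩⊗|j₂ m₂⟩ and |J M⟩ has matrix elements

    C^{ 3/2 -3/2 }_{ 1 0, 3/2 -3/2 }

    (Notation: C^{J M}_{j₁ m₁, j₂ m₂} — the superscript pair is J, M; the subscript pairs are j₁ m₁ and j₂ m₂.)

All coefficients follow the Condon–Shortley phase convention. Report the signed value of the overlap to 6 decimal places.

+0.774597

triangle: 1!·1!·2!/5! = 2/120
(j±m)!: 1!·1!·0!·3!·0!·3! = 36
prefactor² = (2J+1)·Δ·N² = 12/5
  k=0: +1/(0!·1!·1!·0!·0!·2!) = 1/2
Σ = 1/2  ⇒  CG² = 12/5·(1/2)² = 3/5
CG = +√(3/5) = +0.774597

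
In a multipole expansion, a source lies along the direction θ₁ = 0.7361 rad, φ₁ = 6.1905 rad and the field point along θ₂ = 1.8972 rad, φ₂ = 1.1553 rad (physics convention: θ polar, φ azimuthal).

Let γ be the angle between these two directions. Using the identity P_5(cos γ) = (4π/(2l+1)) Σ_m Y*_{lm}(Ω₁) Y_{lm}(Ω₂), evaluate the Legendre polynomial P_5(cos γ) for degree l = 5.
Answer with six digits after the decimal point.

Expand P_5 via completeness: Σ_{m} conj(Y_{5,m}) at Ω₁ times Y_{5,m} at Ω₂ —
  m=-5: Y*=+0.056644-0.028306i  Y=+0.309416+0.171731i  product +0.022387+0.000969i
  m=-4: Y*=+0.206011-0.080080i  Y=+0.034496-0.377241i  product -0.023103-0.080478i
  m=-3: Y*=+0.396979-0.113318i  Y=+0.020821-0.007000i  product +0.007472-0.005138i
  m=-2: Y*=+0.360403-0.067584i  Y=-0.227301-0.249034i  product -0.098751-0.074391i
  m=-1: Y*=-0.075925+0.007057i  Y=-0.026617+0.060331i  product +0.001595-0.004769i
  m=+0: Y*=-0.384985-0.000000i  Y=-0.317587+0.000000i  product +0.122266+0.000000i
  m=+1: Y*=+0.075925+0.007057i  Y=+0.026617+0.060331i  product +0.001595+0.004769i
  m=+2: Y*=+0.360403+0.067584i  Y=-0.227301+0.249034i  product -0.098751+0.074391i
  m=+3: Y*=-0.396979-0.113318i  Y=-0.020821-0.007000i  product +0.007472+0.005138i
  m=+4: Y*=+0.206011+0.080080i  Y=+0.034496+0.377241i  product -0.023103+0.080478i
  m=+5: Y*=-0.056644-0.028306i  Y=-0.309416+0.171731i  product +0.022387-0.000969i
Σ over m = -0.058531-0.000000i; ×(4π/11) → -0.066866-0.000000i. Real part: -0.066866

-0.066866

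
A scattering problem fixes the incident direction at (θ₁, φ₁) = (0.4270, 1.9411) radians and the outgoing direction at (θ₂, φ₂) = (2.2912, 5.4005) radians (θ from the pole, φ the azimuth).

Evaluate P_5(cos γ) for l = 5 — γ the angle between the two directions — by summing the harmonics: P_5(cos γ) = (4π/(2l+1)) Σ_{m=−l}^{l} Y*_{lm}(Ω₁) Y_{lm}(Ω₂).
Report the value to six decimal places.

Summing Y*_{l m}(θ₁,φ₁)·Y_{l m}(θ₂,φ₂) over m ∈ [−5, 5]; prefactor 4π/(2·5+1) = 1.142397:
  [-5]  conj(Y_{5,-5})(Ω₁) = -0.005433-0.001567i ; Y_{5,-5}(Ω₂) = -0.032774-0.106340i ; Δ = +0.000011+0.000629i
  [-4]  conj(Y_{5,-4})(Ω₁) = +0.003516+0.039141i ; Y_{5,-4}(Ω₂) = +0.285784+0.117189i ; Δ = -0.003582+0.011598i
  [-3]  conj(Y_{5,-3})(Ω₁) = +0.142168-0.070416i ; Y_{5,-3}(Ω₂) = -0.377191+0.202906i ; Δ = -0.039336+0.055407i
  [-2]  conj(Y_{5,-2})(Ω₁) = -0.290071-0.265184i ; Y_{5,-2}(Ω₂) = +0.037308-0.189314i ; Δ = -0.061025+0.045021i
  [-1]  conj(Y_{5,-1})(Ω₁) = -0.183149+0.471776i ; Y_{5,-1}(Ω₂) = -0.170518-0.207401i ; Δ = +0.129077-0.042461i
  [+0]  conj(Y_{5,0})(Ω₁) = +0.026453-0.000000i ; Y_{5,0}(Ω₂) = +0.272472+0.000000i ; Δ = +0.007208+0.000000i
  [+1]  conj(Y_{5,1})(Ω₁) = +0.183149+0.471776i ; Y_{5,1}(Ω₂) = +0.170518-0.207401i ; Δ = +0.129077+0.042461i
  [+2]  conj(Y_{5,2})(Ω₁) = -0.290071+0.265184i ; Y_{5,2}(Ω₂) = +0.037308+0.189314i ; Δ = -0.061025-0.045021i
  [+3]  conj(Y_{5,3})(Ω₁) = -0.142168-0.070416i ; Y_{5,3}(Ω₂) = +0.377191+0.202906i ; Δ = -0.039336-0.055407i
  [+4]  conj(Y_{5,4})(Ω₁) = +0.003516-0.039141i ; Y_{5,4}(Ω₂) = +0.285784-0.117189i ; Δ = -0.003582-0.011598i
  [+5]  conj(Y_{5,5})(Ω₁) = +0.005433-0.001567i ; Y_{5,5}(Ω₂) = +0.032774-0.106340i ; Δ = +0.000011-0.000629i
Σ over m = +0.057497-0.000000i; ×(4π/11) → +0.065685-0.000000i. Real part: 0.065685

0.065685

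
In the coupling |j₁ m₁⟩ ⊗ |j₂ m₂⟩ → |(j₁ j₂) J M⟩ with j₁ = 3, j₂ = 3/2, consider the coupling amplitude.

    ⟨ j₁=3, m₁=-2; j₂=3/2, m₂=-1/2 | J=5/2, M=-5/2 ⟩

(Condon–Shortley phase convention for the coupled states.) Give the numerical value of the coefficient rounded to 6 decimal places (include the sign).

triangle: 2!*4!*1!/8! = 48/40320
(j±m)!: 1!*5!*1!*2!*0!*5! = 28800
prefactor² = (2J+1)*Δ*N² = 1440/7
  k=1: −1/(1!*1!*4!*0!*0!*1!) = -1/24
Σ = -1/24  ⇒  CG² = 1440/7*(-1/24)² = 5/14
CG = −√(5/14) = -0.597614

−√(5/14) = -0.597614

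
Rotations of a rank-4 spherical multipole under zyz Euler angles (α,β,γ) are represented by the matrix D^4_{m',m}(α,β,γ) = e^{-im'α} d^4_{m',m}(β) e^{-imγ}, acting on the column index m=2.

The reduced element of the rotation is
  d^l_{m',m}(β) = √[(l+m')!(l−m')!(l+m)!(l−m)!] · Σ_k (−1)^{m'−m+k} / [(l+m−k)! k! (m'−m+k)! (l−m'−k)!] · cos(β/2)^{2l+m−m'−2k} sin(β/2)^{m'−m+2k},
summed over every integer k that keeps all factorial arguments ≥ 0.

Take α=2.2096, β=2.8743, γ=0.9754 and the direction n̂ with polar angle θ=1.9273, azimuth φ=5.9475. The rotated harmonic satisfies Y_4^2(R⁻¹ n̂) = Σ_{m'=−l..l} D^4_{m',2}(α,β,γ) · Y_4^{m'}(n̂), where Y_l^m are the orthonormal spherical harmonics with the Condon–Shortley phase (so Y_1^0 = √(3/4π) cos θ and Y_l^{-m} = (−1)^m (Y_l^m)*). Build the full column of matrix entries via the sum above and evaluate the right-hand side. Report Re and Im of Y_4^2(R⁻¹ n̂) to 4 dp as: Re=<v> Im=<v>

Need the full column D^4_{m',2} for m'=−4..4 at α=2.2096, β=2.8743, γ=0.9754.
cos(β/2)=0.133249, sin(β/2)=0.991083
d^4_{-4,2}: single k=6 term ⇒ +0.089036;  D = +0.073262+0.050597i
d^4_{-3,2}: k∈[5..6] ⇒ +0.025394 -0.468270 = -0.442876;  D = +0.015227+0.442615i
d^4_{-2,2}: k∈[4..6] ⇒ +0.004562 -0.201914 +0.930848 = +0.733496;  D = -0.573473+0.457324i
d^4_{-1,2}: k∈[3..5] ⇒ +0.000578 -0.047989 +0.530968 = +0.483557;  D = +0.467454+0.123752i
d^4_{0,2}: k∈[2..4] ⇒ +0.000052 -0.007695 +0.159627 = +0.151985;  D = -0.056375-0.141143i
d^4_{1,2}: k∈[1..3] ⇒ +0.000003 -0.000867 +0.031993 = +0.031129;  D = -0.016323+0.026506i
d^4_{2,2}: k∈[0..2] ⇒ +0.000000 -0.000066 +0.004562 = +0.004496;  D = +0.004479-0.000390i
d^4_{3,2}: k∈[0..1] ⇒ -0.000003 +0.000459 = +0.000456;  D = -0.000303-0.000341i
d^4_{4,2}: single k=0 term ⇒ +0.000029;  D = -0.000006+0.000028i
Y_4^{m'}(θ=1.9273,φ=5.9475) and Σ D·Y over m':
  (+0.0733+0.0506i)·(+0.0772+0.3325i)  (+0.0152+0.4426i)·(-0.1921-0.3039i)  (-0.5735+0.4573i)·(-0.0339-0.0269i)  (+0.4675+0.1238i)·(+0.3137+0.1095i)  (-0.0564-0.1411i)·(-0.0143+0.0000i)  (-0.0163+0.0265i)·(-0.3137+0.1095i)  (+0.0045-0.0004i)·(-0.0339+0.0269i)  (-0.0003-0.0003i)·(+0.1921-0.3039i)  (-0.0000+0.0000i)·(+0.0772-0.3325i)
Y_4^2(R⁻¹ n̂) = +0.287998+0.020610i

Re=0.2880 Im=0.0206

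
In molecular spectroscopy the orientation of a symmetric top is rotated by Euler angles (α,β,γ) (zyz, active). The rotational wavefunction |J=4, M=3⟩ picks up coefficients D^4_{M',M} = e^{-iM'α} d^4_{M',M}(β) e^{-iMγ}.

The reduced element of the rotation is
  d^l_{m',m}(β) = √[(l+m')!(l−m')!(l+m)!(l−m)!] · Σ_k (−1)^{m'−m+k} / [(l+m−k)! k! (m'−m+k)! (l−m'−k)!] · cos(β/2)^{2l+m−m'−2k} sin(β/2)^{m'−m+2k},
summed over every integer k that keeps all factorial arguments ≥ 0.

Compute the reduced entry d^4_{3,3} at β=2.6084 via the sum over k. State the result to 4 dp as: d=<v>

d=-0.0022

d^4_{3,3}(β=2.6084) via the finite sum:
With c≡cos(β/2)=0.263450 and s≡sin(β/2)=0.964673, N=[5040·1·5040·1]^{1/2}=5040.000000
k∈{0,1} keeps every argument non-negative
  k=0: (−1)^0·5040.0000/(5040)·0.2634^8·0.9647^0 = +0.000023
  k=1: (−1)^1·5040.0000/(720)·0.2634^6·0.9647^2 = -0.002178
d^4_{3,3}(2.6084) = +0.000023 -0.002178 = -0.002155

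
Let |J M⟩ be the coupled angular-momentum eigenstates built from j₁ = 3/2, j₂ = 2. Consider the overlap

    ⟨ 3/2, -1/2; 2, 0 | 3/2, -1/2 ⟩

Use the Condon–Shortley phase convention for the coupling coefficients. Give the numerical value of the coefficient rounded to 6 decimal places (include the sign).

-0.447214  (= −√(1/5))

j₁+j₂−J=2  J+j₁−j₂=1  J−j₁+j₂=2  j₁+j₂+J+1=6
(j₁±m₁, j₂±m₂, J±M) = (1,2,2,2,1,2)
P² = 16/45
sum k=1..2:
  [1] −1/1 = -1
  [2] +1/4 = 1/4
S = -3/4
C² = P²·S² = 1/5 ; C = -0.447214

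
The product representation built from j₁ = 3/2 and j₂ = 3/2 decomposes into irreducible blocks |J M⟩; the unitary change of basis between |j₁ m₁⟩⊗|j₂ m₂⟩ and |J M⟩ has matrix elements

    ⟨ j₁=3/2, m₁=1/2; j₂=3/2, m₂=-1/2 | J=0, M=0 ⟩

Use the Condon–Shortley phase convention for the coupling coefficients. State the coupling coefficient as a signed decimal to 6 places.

-0.500000  (= −√(1/4))

√[1·3!0!0!/4! · 2!1!1!2!0!0!] = √(1)
  +(−1)^1/∏(1,2,0,0,0,0)! = -1/2  (running -1/2)
⟨..|..⟩ = √(1)·(-1/2) = -0.500000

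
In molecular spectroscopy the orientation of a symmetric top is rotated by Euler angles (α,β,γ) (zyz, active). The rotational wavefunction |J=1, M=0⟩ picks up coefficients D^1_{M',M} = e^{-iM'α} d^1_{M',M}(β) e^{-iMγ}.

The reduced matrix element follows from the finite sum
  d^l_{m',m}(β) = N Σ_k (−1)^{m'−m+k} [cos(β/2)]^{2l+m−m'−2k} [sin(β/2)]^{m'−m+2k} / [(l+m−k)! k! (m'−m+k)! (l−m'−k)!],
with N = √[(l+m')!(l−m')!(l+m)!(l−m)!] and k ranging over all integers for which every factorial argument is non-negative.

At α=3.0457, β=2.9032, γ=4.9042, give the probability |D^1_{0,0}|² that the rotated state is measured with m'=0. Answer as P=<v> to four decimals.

P=0.9442

First d^1_{0,0}(β=2.9032), then the phase factors e^{-i(0)α} and e^{-i(0)γ}:
With c≡cos(β/2)=0.118914 and s≡sin(β/2)=0.992905, N=[1·1·1·1]^{1/2}=1.000000
k∈{0,1} keeps every argument non-negative
  k=0: (−1)^0·1.0000/(1)·0.1189^2·0.9929^0 = +0.014141
  k=1: (−1)^1·1.0000/(1)·0.1189^0·0.9929^2 = -0.985859
d^1_{0,0}(2.9032) = +0.014141 -0.985859 = -0.971719
|D^1_{0,0}|² = |d^1_{0,0}(β)|² = (-0.971719)² = 0.944237 (the z-rotation phases have unit modulus)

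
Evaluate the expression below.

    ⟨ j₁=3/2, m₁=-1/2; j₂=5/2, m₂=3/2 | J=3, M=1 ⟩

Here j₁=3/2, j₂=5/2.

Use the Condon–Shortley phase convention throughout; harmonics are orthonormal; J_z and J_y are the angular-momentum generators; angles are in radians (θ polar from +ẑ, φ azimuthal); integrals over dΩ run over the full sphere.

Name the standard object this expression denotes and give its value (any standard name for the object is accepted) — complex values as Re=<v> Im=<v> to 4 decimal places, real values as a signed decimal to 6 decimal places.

This is a Clebsch–Gordan (vector-coupling) coefficient.
√[7·1!2!4!/8! · 1!2!4!1!4!2!] = √(96/5)
  +(−1)^0/∏(0,1,2,4,0,0)! = 1/48  (running 1/48)
  +(−1)^1/∏(1,0,1,3,1,1)! = -1/6  (running -7/48)
⟨..|..⟩ = √(96/5)·(-7/48) = -0.639010

Clebsch–Gordan coefficient, −√(49/120) ≈ -0.639010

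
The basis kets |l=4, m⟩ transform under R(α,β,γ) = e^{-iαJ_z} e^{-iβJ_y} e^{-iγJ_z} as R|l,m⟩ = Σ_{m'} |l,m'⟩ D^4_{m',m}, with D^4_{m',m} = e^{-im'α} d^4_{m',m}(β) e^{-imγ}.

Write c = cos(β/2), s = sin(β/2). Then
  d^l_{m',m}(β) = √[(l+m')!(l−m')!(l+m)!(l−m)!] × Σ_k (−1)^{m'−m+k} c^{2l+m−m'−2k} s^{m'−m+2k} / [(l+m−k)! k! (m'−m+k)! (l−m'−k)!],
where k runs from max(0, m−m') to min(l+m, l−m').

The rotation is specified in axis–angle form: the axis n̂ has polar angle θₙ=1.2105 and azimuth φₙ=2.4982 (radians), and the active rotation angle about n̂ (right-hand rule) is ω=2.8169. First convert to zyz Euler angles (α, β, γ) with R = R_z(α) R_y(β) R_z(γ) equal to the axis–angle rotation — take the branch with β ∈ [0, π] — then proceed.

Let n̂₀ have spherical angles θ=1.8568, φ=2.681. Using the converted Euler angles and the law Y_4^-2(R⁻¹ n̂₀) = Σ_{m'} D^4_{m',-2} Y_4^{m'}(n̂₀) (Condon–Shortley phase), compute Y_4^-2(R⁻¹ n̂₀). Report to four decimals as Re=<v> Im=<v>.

Re=-0.3255 Im=0.2811

Axis–angle → zyz. n̂ = (sinθₙcosφₙ, sinθₙsinφₙ, cosθₙ) = (-0.748695, +0.561394, +0.352552), ω = 2.8169.
R = I cosω + sinω [n̂]ₓ + (1−cosω) n̂n̂ᵀ gives
  R = [+0.144050, -0.931134, -0.335021; -0.706194, -0.333889, +0.624346; -0.693210, +0.146652, -0.705658]
β = atan2(√(R₁₃²+R₂₃²), R₃₃) = 2.354148; α = atan2(R₂₃, R₁₃) mod 2π = 2.063289; γ = atan2(R₃₂, −R₃₁) mod 2π = 0.208482
Need the full column D^4_{m',-2} for m'=−4..4 at α=2.0633, β=2.3541, γ=0.2085.
cos(β/2)=0.383629, sin(β/2)=0.923487
d^4_{-4,-2}: single k=2 term ⇒ +0.014385;  D = -0.010479+0.009854i
d^4_{-3,-2}: k∈[1..2] ⇒ +0.004225 -0.073457 = -0.069232;  D = -0.065637-0.022017i
d^4_{-2,-2}: k∈[0..2] ⇒ +0.000469 -0.032622 +0.236298 = +0.204145;  D = -0.034306-0.201242i
d^4_{-1,-2}: k∈[0..2] ⇒ -0.004791 +0.138821 -0.536294 = -0.402265;  D = +0.317455-0.247061i
d^4_{0,-2}: k∈[0..2] ⇒ +0.025790 -0.398527 +0.866023 = +0.493285;  D = +0.451022+0.199774i
d^4_{1,-2}: k∈[0..2] ⇒ -0.092547 +0.804441 -0.932318 = -0.220424;  D = +0.016633+0.219796i
d^4_{2,-2}: k∈[0..2] ⇒ +0.236298 -1.095442 +0.528991 = -0.330154;  D = +0.278308-0.177611i
d^4_{3,-2}: k∈[0..1] ⇒ -0.425670 +0.822228 = +0.396557;  D = +0.346039+0.193688i
d^4_{4,-2}: single k=0 term ⇒ +0.483044;  D = +0.008592-0.482968i
Y_4^{m'}(θ=1.8568,φ=2.681) and Σ D·Y over m':
  (-0.0105+0.0099i)·(-0.1006+0.3612i)  (-0.0656-0.0220i)·(+0.0586+0.3063i)  (-0.0343-0.2012i)·(-0.0825-0.1086i)  (+0.3175-0.2471i)·(-0.2802-0.1390i)  (+0.4510+0.1998i)·(+0.0882+0.0000i)  (+0.0166+0.2198i)·(+0.2802-0.1390i)  (+0.2783-0.1776i)·(-0.0825+0.1086i)  (+0.3460+0.1937i)·(-0.0586+0.3063i)  (+0.0086-0.4830i)·(-0.1006-0.3612i)
Y_4^-2(R⁻¹ n̂) = -0.325472+0.281109i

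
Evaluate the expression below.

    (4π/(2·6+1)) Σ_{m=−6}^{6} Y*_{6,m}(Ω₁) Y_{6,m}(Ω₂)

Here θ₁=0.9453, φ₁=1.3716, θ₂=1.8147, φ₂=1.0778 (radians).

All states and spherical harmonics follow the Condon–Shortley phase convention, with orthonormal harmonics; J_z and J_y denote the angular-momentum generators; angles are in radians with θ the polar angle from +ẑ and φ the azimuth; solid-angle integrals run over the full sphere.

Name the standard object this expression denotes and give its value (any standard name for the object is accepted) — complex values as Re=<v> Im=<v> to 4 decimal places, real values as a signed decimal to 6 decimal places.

Legendre polynomial (addition theorem), +0.143291

This sum is the spherical-harmonic addition theorem: it equals the Legendre polynomial P_l(cos γ) of the angle γ between the two directions.
Summing Y*_{l m}(θ₁,φ₁)·Y_{l m}(θ₂,φ₂) over m ∈ [−6, 6]; prefactor 4π/(2·6+1) = 0.966644:
  [-6]  conj(Y_{6,-6})(Ω₁) = (-0.050302, 0.127559) ; Y_{6,-6}(Ω₂) = (0.396618, -0.073654) ; Δ = (-0.010555, 0.054297)
  [-5]  conj(Y_{6,-5})(Ω₁) = (0.287926, 0.186514) ; Y_{6,-5}(Ω₂) = (-0.217750, -0.271147) ; Δ = (-0.012123, -0.118684)
  [-4]  conj(Y_{6,-4})(Ω₁) = (0.298462, -0.305338) ; Y_{6,-4}(Ω₂) = (0.044292, -0.104415) ; Δ = (-0.018662, -0.044688)
  [-3]  conj(Y_{6,-3})(Ω₁) = (-0.088135, -0.129495) ; Y_{6,-3}(Ω₂) = (-0.337601, 0.031082) ; Δ = (0.033779, 0.040978)
  [-2]  conj(Y_{6,-2})(Ω₁) = (0.254979, -0.107320) ; Y_{6,-2}(Ω₂) = (-0.010582, -0.015983) ; Δ = (-0.004413, -0.002940)
  [-1]  conj(Y_{6,-1})(Ω₁) = (-0.054411, -0.269533) ; Y_{6,-1}(Ω₂) = (-0.153645, 0.285988) ; Δ = (0.085443, 0.025851)
  [+0]  conj(Y_{6,0})(Ω₁) = (0.208689, -0.000000) ; Y_{6,0}(Ω₂) = (0.006226, 0.000000) ; Δ = (0.001299, 0.000000)
  [+1]  conj(Y_{6,1})(Ω₁) = (0.054411, -0.269533) ; Y_{6,1}(Ω₂) = (0.153645, 0.285988) ; Δ = (0.085443, -0.025851)
  [+2]  conj(Y_{6,2})(Ω₁) = (0.254979, 0.107320) ; Y_{6,2}(Ω₂) = (-0.010582, 0.015983) ; Δ = (-0.004413, 0.002940)
  [+3]  conj(Y_{6,3})(Ω₁) = (0.088135, -0.129495) ; Y_{6,3}(Ω₂) = (0.337601, 0.031082) ; Δ = (0.033779, -0.040978)
  [+4]  conj(Y_{6,4})(Ω₁) = (0.298462, 0.305338) ; Y_{6,4}(Ω₂) = (0.044292, 0.104415) ; Δ = (-0.018662, 0.044688)
  [+5]  conj(Y_{6,5})(Ω₁) = (-0.287926, 0.186514) ; Y_{6,5}(Ω₂) = (0.217750, -0.271147) ; Δ = (-0.012123, 0.118684)
  [+6]  conj(Y_{6,6})(Ω₁) = (-0.050302, -0.127559) ; Y_{6,6}(Ω₂) = (0.396618, 0.073654) ; Δ = (-0.010555, -0.054297)
Accumulated sum (0.148235, 0.000000); after 4π/(2l+1) scaling, (0.143291, 0.000000) ⇒ P_6 = 0.143291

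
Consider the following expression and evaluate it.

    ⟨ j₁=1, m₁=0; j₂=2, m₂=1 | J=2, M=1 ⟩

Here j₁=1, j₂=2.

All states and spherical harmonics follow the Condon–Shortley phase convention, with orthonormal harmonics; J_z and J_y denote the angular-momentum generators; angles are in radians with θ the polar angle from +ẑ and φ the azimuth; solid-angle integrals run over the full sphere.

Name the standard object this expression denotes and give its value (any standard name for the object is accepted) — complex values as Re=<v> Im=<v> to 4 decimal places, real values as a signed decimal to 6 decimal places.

This is a Clebsch–Gordan (vector-coupling) coefficient.
j₁+j₂−J=1  J+j₁−j₂=1  J−j₁+j₂=3  j₁+j₂+J+1=6
(j₁±m₁, j₂±m₂, J±M) = (1,1,3,1,3,1)
P² = 3/2
sum k=0..1:
  [0] +1/6 = 1/6
  [1] −1/2 = -1/2
S = -1/3
C² = P²·S² = 1/6 ; C = -0.408248

Clebsch–Gordan coefficient, −√(1/6) ≈ -0.408248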